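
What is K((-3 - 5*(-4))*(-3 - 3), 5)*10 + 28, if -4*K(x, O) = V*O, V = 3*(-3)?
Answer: 281/2 ≈ 140.50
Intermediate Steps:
V = -9
K(x, O) = 9*O/4 (K(x, O) = -(-9)*O/4 = 9*O/4)
K((-3 - 5*(-4))*(-3 - 3), 5)*10 + 28 = ((9/4)*5)*10 + 28 = (45/4)*10 + 28 = 225/2 + 28 = 281/2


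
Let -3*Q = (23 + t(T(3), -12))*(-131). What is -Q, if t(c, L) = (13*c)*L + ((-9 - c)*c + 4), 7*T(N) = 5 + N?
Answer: 1045511/147 ≈ 7112.3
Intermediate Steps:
T(N) = 5/7 + N/7 (T(N) = (5 + N)/7 = 5/7 + N/7)
t(c, L) = 4 + c*(-9 - c) + 13*L*c (t(c, L) = 13*L*c + (c*(-9 - c) + 4) = 13*L*c + (4 + c*(-9 - c)) = 4 + c*(-9 - c) + 13*L*c)
Q = -1045511/147 (Q = -(23 + (4 - (5/7 + (1/7)*3)**2 - 9*(5/7 + (1/7)*3) + 13*(-12)*(5/7 + (1/7)*3)))*(-131)/3 = -(23 + (4 - (5/7 + 3/7)**2 - 9*(5/7 + 3/7) + 13*(-12)*(5/7 + 3/7)))*(-131)/3 = -(23 + (4 - (8/7)**2 - 9*8/7 + 13*(-12)*(8/7)))*(-131)/3 = -(23 + (4 - 1*64/49 - 72/7 - 1248/7))*(-131)/3 = -(23 + (4 - 64/49 - 72/7 - 1248/7))*(-131)/3 = -(23 - 9108/49)*(-131)/3 = -(-7981)*(-131)/147 = -1/3*1045511/49 = -1045511/147 ≈ -7112.3)
-Q = -1*(-1045511/147) = 1045511/147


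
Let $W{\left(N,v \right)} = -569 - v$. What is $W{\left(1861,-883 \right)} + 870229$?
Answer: $870543$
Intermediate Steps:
$W{\left(1861,-883 \right)} + 870229 = \left(-569 - -883\right) + 870229 = \left(-569 + 883\right) + 870229 = 314 + 870229 = 870543$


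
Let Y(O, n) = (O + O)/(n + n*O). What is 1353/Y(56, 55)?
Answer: 4241655/112 ≈ 37872.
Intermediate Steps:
Y(O, n) = 2*O/(n + O*n) (Y(O, n) = (2*O)/(n + O*n) = 2*O/(n + O*n))
1353/Y(56, 55) = 1353/((2*56/(55*(1 + 56)))) = 1353/((2*56*(1/55)/57)) = 1353/((2*56*(1/55)*(1/57))) = 1353/(112/3135) = 1353*(3135/112) = 4241655/112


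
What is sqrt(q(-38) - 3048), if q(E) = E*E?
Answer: 2*I*sqrt(401) ≈ 40.05*I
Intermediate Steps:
q(E) = E**2
sqrt(q(-38) - 3048) = sqrt((-38)**2 - 3048) = sqrt(1444 - 3048) = sqrt(-1604) = 2*I*sqrt(401)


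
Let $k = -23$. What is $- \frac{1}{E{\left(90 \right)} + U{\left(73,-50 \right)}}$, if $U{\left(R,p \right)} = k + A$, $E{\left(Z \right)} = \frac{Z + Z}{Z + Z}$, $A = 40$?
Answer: $- \frac{1}{18} \approx -0.055556$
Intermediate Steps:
$E{\left(Z \right)} = 1$ ($E{\left(Z \right)} = \frac{2 Z}{2 Z} = 2 Z \frac{1}{2 Z} = 1$)
$U{\left(R,p \right)} = 17$ ($U{\left(R,p \right)} = -23 + 40 = 17$)
$- \frac{1}{E{\left(90 \right)} + U{\left(73,-50 \right)}} = - \frac{1}{1 + 17} = - \frac{1}{18}$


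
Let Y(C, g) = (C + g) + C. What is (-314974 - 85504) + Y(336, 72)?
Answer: -399734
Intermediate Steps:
Y(C, g) = g + 2*C
(-314974 - 85504) + Y(336, 72) = (-314974 - 85504) + (72 + 2*336) = -400478 + (72 + 672) = -400478 + 744 = -399734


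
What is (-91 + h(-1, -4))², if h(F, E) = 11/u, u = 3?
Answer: 68644/9 ≈ 7627.1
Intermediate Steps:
h(F, E) = 11/3
(-91 + h(-1, -4))² = (-91 + 11/3)² = (-262/3)² = 68644/9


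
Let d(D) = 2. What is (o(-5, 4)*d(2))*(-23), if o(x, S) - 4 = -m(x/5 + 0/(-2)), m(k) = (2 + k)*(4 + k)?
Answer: -46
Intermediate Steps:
o(x, S) = -4 - 6*x/5 - x**2/25 (o(x, S) = 4 - (8 + (x/5 + 0/(-2))**2 + 6*(x/5 + 0/(-2))) = 4 - (8 + (x*(1/5) + 0*(-1/2))**2 + 6*(x*(1/5) + 0*(-1/2))) = 4 - (8 + (x/5 + 0)**2 + 6*(x/5 + 0)) = 4 - (8 + (x/5)**2 + 6*(x/5)) = 4 - (8 + x**2/25 + 6*x/5) = 4 + (-8 - 6*x/5 - x**2/25) = -4 - 6*x/5 - x**2/25)
(o(-5, 4)*d(2))*(-23) = ((-4 - 6/5*(-5) - 1/25*(-5)**2)*2)*(-23) = ((-4 + 6 - 1/25*25)*2)*(-23) = ((-4 + 6 - 1)*2)*(-23) = (1*2)*(-23) = 2*(-23) = -46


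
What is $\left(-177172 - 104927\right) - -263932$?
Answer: $-18167$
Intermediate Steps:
$\left(-177172 - 104927\right) - -263932 = \left(-177172 - 104927\right) + 263932 = -282099 + 263932 = -18167$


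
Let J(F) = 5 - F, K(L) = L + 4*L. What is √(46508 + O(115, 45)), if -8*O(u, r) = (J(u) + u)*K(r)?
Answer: √741878/4 ≈ 215.33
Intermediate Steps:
K(L) = 5*L
O(u, r) = -25*r/8 (O(u, r) = -((5 - u) + u)*5*r/8 = -5*5*r/8 = -25*r/8)
√(46508 + O(115, 45)) = √(46508 - 25/8*45) = √(46508 - 1125/8) = √(370939/8) = √741878/4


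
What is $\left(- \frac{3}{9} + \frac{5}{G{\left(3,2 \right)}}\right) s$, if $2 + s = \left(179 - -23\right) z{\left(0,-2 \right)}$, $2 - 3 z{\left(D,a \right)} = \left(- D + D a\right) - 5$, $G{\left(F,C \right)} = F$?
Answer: $\frac{5632}{9} \approx 625.78$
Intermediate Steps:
$z{\left(D,a \right)} = \frac{7}{3} + \frac{D}{3} - \frac{D a}{3}$ ($z{\left(D,a \right)} = \frac{2}{3} - \frac{\left(- D + D a\right) - 5}{3} = \frac{2}{3} - \frac{-5 - D + D a}{3} = \frac{2}{3} + \left(\frac{5}{3} + \frac{D}{3} - \frac{D a}{3}\right) = \frac{7}{3} + \frac{D}{3} - \frac{D a}{3}$)
$s = \frac{1408}{3}$ ($s = -2 + \left(179 - -23\right) \left(\frac{7}{3} + \frac{1}{3} \cdot 0 - 0 \left(-2\right)\right) = -2 + \left(179 + 23\right) \left(\frac{7}{3} + 0 + 0\right) = -2 + 202 \cdot \frac{7}{3} = -2 + \frac{1414}{3} = \frac{1408}{3} \approx 469.33$)
$\left(- \frac{3}{9} + \frac{5}{G{\left(3,2 \right)}}\right) s = \left(- \frac{3}{9} + \frac{5}{3}\right) \frac{1408}{3} = \left(\left(-3\right) \frac{1}{9} + 5 \cdot \frac{1}{3}\right) \frac{1408}{3} = \left(- \frac{1}{3} + \frac{5}{3}\right) \frac{1408}{3} = \frac{4}{3} \cdot \frac{1408}{3} = \frac{5632}{9}$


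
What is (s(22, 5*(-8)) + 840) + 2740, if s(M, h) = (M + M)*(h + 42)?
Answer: 3668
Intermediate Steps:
s(M, h) = 2*M*(42 + h) (s(M, h) = (2*M)*(42 + h) = 2*M*(42 + h))
(s(22, 5*(-8)) + 840) + 2740 = (2*22*(42 + 5*(-8)) + 840) + 2740 = (2*22*(42 - 40) + 840) + 2740 = (2*22*2 + 840) + 2740 = (88 + 840) + 2740 = 928 + 2740 = 3668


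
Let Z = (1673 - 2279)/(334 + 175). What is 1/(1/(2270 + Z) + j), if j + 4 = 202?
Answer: 1154824/228655661 ≈ 0.0050505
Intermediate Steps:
Z = -606/509 ≈ -1.1906
j = 198 (j = -4 + 202 = 198)
1/(1/(2270 + Z) + j) = 1/(1/(2270 - 606/509) + 198) = 1/(1/(1154824/509) + 198) = 1/(509/1154824 + 198) = 1/(228655661/1154824) = 1154824/228655661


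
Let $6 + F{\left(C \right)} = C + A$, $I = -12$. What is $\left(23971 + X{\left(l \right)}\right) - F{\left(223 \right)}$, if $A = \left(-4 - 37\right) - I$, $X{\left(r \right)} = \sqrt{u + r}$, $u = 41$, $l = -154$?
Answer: $23783 + i \sqrt{113} \approx 23783.0 + 10.63 i$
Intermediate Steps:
$X{\left(r \right)} = \sqrt{41 + r}$
$A = -29$ ($A = \left(-4 - 37\right) - -12 = \left(-4 - 37\right) + 12 = -41 + 12 = -29$)
$F{\left(C \right)} = -35 + C$ ($F{\left(C \right)} = -6 + \left(C - 29\right) = -6 + \left(-29 + C\right) = -35 + C$)
$\left(23971 + X{\left(l \right)}\right) - F{\left(223 \right)} = \left(23971 + \sqrt{41 - 154}\right) - \left(-35 + 223\right) = \left(23971 + \sqrt{-113}\right) - 188 = \left(23971 + i \sqrt{113}\right) - 188 = 23783 + i \sqrt{113}$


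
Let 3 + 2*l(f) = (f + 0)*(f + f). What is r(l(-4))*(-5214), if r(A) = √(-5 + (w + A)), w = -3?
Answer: -2607*√26 ≈ -13293.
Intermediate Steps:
l(f) = -3/2 + f² (l(f) = -3/2 + ((f + 0)*(f + f))/2 = -3/2 + (f*(2*f))/2 = -3/2 + (2*f²)/2 = -3/2 + f²)
r(A) = √(-8 + A) (r(A) = √(-5 + (-3 + A)) = √(-8 + A))
r(l(-4))*(-5214) = √(-8 + (-3/2 + (-4)²))*(-5214) = √(-8 + (-3/2 + 16))*(-5214) = √(-8 + 29/2)*(-5214) = √(13/2)*(-5214) = (√26/2)*(-5214) = -2607*√26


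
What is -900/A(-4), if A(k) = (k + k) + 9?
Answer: -900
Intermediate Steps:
A(k) = 9 + 2*k (A(k) = 2*k + 9 = 9 + 2*k)
-900/A(-4) = -900/(9 + 2*(-4)) = -900/(9 - 8) = -900/1 = -900*1 = -900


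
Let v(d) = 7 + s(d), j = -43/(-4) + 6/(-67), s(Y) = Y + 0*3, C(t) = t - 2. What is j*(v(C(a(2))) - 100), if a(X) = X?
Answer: -265701/268 ≈ -991.42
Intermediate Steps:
C(t) = -2 + t
s(Y) = Y (s(Y) = Y + 0 = Y)
j = 2857/268 (j = -43*(-1/4) + 6*(-1/67) = 43/4 - 6/67 = 2857/268 ≈ 10.660)
v(d) = 7 + d
j*(v(C(a(2))) - 100) = 2857*((7 + (-2 + 2)) - 100)/268 = 2857*((7 + 0) - 100)/268 = 2857*(7 - 100)/268 = (2857/268)*(-93) = -265701/268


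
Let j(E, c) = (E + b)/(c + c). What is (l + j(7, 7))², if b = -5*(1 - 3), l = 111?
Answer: 2468041/196 ≈ 12592.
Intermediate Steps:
b = 10 (b = -5*(-2) = 10)
j(E, c) = (10 + E)/(2*c) (j(E, c) = (E + 10)/(c + c) = (10 + E)/((2*c)) = (10 + E)*(1/(2*c)) = (10 + E)/(2*c))
(l + j(7, 7))² = (111 + (½)*(10 + 7)/7)² = (111 + (½)*(⅐)*17)² = (111 + 17/14)² = (1571/14)² = 2468041/196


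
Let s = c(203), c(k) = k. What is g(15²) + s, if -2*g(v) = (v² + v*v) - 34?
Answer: -50405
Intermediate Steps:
s = 203
g(v) = 17 - v² (g(v) = -((v² + v*v) - 34)/2 = -((v² + v²) - 34)/2 = -(2*v² - 34)/2 = -(-34 + 2*v²)/2 = 17 - v²)
g(15²) + s = (17 - (15²)²) + 203 = (17 - 1*225²) + 203 = (17 - 1*50625) + 203 = (17 - 50625) + 203 = -50608 + 203 = -50405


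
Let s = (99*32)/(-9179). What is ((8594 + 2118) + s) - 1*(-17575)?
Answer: 259643205/9179 ≈ 28287.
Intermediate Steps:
s = -3168/9179 (s = 3168*(-1/9179) = -3168/9179 ≈ -0.34514)
((8594 + 2118) + s) - 1*(-17575) = ((8594 + 2118) - 3168/9179) - 1*(-17575) = (10712 - 3168/9179) + 17575 = 98322280/9179 + 17575 = 259643205/9179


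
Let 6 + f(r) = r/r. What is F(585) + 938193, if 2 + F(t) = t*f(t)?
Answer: 935266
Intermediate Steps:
f(r) = -5 (f(r) = -6 + r/r = -6 + 1 = -5)
F(t) = -2 - 5*t (F(t) = -2 + t*(-5) = -2 - 5*t)
F(585) + 938193 = (-2 - 5*585) + 938193 = (-2 - 2925) + 938193 = -2927 + 938193 = 935266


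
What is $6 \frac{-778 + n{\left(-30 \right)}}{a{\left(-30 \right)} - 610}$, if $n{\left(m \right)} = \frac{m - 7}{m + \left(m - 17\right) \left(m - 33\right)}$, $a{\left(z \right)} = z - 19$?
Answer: $\frac{4560710}{643843} \approx 7.0836$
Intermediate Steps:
$a{\left(z \right)} = -19 + z$
$n{\left(m \right)} = \frac{-7 + m}{m + \left(-33 + m\right) \left(-17 + m\right)}$ ($n{\left(m \right)} = \frac{-7 + m}{m + \left(-17 + m\right) \left(-33 + m\right)} = \frac{-7 + m}{m + \left(-33 + m\right) \left(-17 + m\right)}$)
$6 \frac{-778 + n{\left(-30 \right)}}{a{\left(-30 \right)} - 610} = 6 \frac{-778 + \frac{-7 - 30}{561 + \left(-30\right)^{2} - -1470}}{\left(-19 - 30\right) - 610} = 6 \frac{-778 + \frac{1}{561 + 900 + 1470} \left(-37\right)}{-49 - 610} = 6 \frac{-778 + \frac{1}{2931} \left(-37\right)}{-659} = 6 \left(-778 + \frac{1}{2931} \left(-37\right)\right) \left(- \frac{1}{659}\right) = 6 \left(-778 - \frac{37}{2931}\right) \left(- \frac{1}{659}\right) = 6 \left(\left(- \frac{2280355}{2931}\right) \left(- \frac{1}{659}\right)\right) = 6 \cdot \frac{2280355}{1931529} = \frac{4560710}{643843}$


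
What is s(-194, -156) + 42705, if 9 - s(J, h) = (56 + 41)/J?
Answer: 85429/2 ≈ 42715.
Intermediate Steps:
s(J, h) = 9 - 97/J (s(J, h) = 9 - (56 + 41)/J = 9 - 97/J)
s(-194, -156) + 42705 = (9 - 97/(-194)) + 42705 = (9 - 97*(-1/194)) + 42705 = (9 + ½) + 42705 = 19/2 + 42705 = 85429/2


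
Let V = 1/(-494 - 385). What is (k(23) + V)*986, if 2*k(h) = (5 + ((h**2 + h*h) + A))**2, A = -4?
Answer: 485990425921/879 ≈ 5.5289e+8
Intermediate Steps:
V = -1/879 (V = 1/(-879) = -1/879 ≈ -0.0011377)
k(h) = (1 + 2*h**2)**2/2 (k(h) = (5 + ((h**2 + h*h) - 4))**2/2 = (5 + ((h**2 + h**2) - 4))**2/2 = (5 + (2*h**2 - 4))**2/2 = (5 + (-4 + 2*h**2))**2/2 = (1 + 2*h**2)**2/2)
(k(23) + V)*986 = ((1 + 2*23**2)**2/2 - 1/879)*986 = ((1 + 2*529)**2/2 - 1/879)*986 = ((1 + 1058)**2/2 - 1/879)*986 = ((1/2)*1059**2 - 1/879)*986 = ((1/2)*1121481 - 1/879)*986 = (1121481/2 - 1/879)*986 = (985781797/1758)*986 = 485990425921/879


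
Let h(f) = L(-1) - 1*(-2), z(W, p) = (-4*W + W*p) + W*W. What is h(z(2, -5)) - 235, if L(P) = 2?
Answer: -231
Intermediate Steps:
z(W, p) = W**2 - 4*W + W*p (z(W, p) = (-4*W + W*p) + W**2 = W**2 - 4*W + W*p)
h(f) = 4 (h(f) = 2 - 1*(-2) = 2 + 2 = 4)
h(z(2, -5)) - 235 = 4 - 235 = -231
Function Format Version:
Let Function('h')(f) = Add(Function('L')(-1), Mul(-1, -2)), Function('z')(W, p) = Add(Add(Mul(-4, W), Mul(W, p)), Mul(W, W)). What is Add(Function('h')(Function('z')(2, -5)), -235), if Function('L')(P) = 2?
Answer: -231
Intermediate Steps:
Function('z')(W, p) = Add(Pow(W, 2), Mul(-4, W), Mul(W, p)) (Function('z')(W, p) = Add(Add(Mul(-4, W), Mul(W, p)), Pow(W, 2)) = Add(Pow(W, 2), Mul(-4, W), Mul(W, p)))
Function('h')(f) = 4 (Function('h')(f) = Add(2, Mul(-1, -2)) = Add(2, 2) = 4)
Add(Function('h')(Function('z')(2, -5)), -235) = Add(4, -235) = -231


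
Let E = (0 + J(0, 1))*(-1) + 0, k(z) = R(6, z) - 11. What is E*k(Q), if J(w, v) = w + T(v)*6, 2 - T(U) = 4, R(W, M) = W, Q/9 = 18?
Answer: -60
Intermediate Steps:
Q = 162 (Q = 9*18 = 162)
T(U) = -2 (T(U) = 2 - 1*4 = 2 - 4 = -2)
J(w, v) = -12 + w (J(w, v) = w - 2*6 = w - 12 = -12 + w)
k(z) = -5 (k(z) = 6 - 11 = -5)
E = 12 (E = (0 + (-12 + 0))*(-1) + 0 = (0 - 12)*(-1) + 0 = -12*(-1) + 0 = 12 + 0 = 12)
E*k(Q) = 12*(-5) = -60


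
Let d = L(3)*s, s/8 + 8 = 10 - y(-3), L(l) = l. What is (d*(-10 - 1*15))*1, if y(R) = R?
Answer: -3000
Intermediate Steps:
s = 40 (s = -64 + 8*(10 - 1*(-3)) = -64 + 8*(10 + 3) = -64 + 8*13 = -64 + 104 = 40)
d = 120 (d = 3*40 = 120)
(d*(-10 - 1*15))*1 = (120*(-10 - 1*15))*1 = (120*(-10 - 15))*1 = (120*(-25))*1 = -3000*1 = -3000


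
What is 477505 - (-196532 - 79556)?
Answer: 753593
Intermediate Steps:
477505 - (-196532 - 79556) = 477505 - 1*(-276088) = 477505 + 276088 = 753593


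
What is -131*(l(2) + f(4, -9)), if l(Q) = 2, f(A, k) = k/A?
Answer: 131/4 ≈ 32.750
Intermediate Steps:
-131*(l(2) + f(4, -9)) = -131*(2 - 9/4) = -131*(-¼) = 131/4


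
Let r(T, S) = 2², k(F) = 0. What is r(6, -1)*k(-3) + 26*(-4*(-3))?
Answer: 312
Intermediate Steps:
r(T, S) = 4
r(6, -1)*k(-3) + 26*(-4*(-3)) = 4*0 + 26*(-4*(-3)) = 0 + 26*12 = 0 + 312 = 312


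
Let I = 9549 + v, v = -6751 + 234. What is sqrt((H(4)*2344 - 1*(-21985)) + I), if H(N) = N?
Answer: sqrt(34393) ≈ 185.45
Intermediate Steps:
v = -6517
I = 3032 (I = 9549 - 6517 = 3032)
sqrt((H(4)*2344 - 1*(-21985)) + I) = sqrt((4*2344 - 1*(-21985)) + 3032) = sqrt((9376 + 21985) + 3032) = sqrt(31361 + 3032) = sqrt(34393)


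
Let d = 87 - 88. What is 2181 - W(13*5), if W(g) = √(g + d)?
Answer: 2173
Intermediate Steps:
d = -1
W(g) = √(-1 + g) (W(g) = √(g - 1) = √(-1 + g))
2181 - W(13*5) = 2181 - √(-1 + 13*5) = 2181 - √(-1 + 65) = 2181 - √64 = 2181 - 1*8 = 2181 - 8 = 2173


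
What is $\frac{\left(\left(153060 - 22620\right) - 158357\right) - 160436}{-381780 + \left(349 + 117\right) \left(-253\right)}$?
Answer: $\frac{188353}{499678} \approx 0.37695$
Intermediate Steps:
$\frac{\left(\left(153060 - 22620\right) - 158357\right) - 160436}{-381780 + \left(349 + 117\right) \left(-253\right)} = \frac{\left(130440 - 158357\right) - 160436}{-381780 + 466 \left(-253\right)} = \frac{-27917 - 160436}{-381780 - 117898} = - \frac{188353}{-499678} = \left(-188353\right) \left(- \frac{1}{499678}\right) = \frac{188353}{499678}$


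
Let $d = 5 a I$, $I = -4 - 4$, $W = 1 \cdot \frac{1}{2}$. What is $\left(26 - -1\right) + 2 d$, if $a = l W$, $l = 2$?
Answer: $-53$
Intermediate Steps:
$W = \frac{1}{2}$ ($W = 1 \cdot \frac{1}{2} = \frac{1}{2} \approx 0.5$)
$a = 1$ ($a = 2 \cdot \frac{1}{2} = 1$)
$I = -8$
$d = -40$ ($d = 5 \cdot 1 \left(-8\right) = 5 \left(-8\right) = -40$)
$\left(26 - -1\right) + 2 d = \left(26 - -1\right) + 2 \left(-40\right) = \left(26 + 1\right) - 80 = 27 - 80 = -53$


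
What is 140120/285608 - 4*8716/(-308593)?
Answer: 6649686059/11017078693 ≈ 0.60358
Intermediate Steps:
140120/285608 - 4*8716/(-308593) = 140120*(1/285608) - 34864*(-1/308593) = 17515/35701 + 34864/308593 = 6649686059/11017078693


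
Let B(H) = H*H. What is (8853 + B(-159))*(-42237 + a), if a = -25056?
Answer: -2296979262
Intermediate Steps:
B(H) = H**2
(8853 + B(-159))*(-42237 + a) = (8853 + (-159)**2)*(-42237 - 25056) = (8853 + 25281)*(-67293) = 34134*(-67293) = -2296979262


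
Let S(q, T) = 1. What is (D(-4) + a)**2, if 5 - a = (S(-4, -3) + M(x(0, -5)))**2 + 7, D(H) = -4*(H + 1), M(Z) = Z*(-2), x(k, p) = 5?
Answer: 5041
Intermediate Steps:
M(Z) = -2*Z
D(H) = -4 - 4*H (D(H) = -4*(1 + H) = -4 - 4*H)
a = -83 (a = 5 - ((1 - 2*5)**2 + 7) = 5 - ((1 - 10)**2 + 7) = 5 - ((-9)**2 + 7) = 5 - (81 + 7) = 5 - 1*88 = 5 - 88 = -83)
(D(-4) + a)**2 = ((-4 - 4*(-4)) - 83)**2 = ((-4 + 16) - 83)**2 = (12 - 83)**2 = (-71)**2 = 5041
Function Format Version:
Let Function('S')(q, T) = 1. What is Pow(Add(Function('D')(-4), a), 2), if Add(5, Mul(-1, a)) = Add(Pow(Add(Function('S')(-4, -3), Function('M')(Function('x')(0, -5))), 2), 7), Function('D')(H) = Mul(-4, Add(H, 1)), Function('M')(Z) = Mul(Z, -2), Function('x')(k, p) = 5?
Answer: 5041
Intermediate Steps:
Function('M')(Z) = Mul(-2, Z)
Function('D')(H) = Add(-4, Mul(-4, H)) (Function('D')(H) = Mul(-4, Add(1, H)) = Add(-4, Mul(-4, H)))
a = -83 (a = Add(5, Mul(-1, Add(Pow(Add(1, Mul(-2, 5)), 2), 7))) = Add(5, Mul(-1, Add(Pow(Add(1, -10), 2), 7))) = Add(5, Mul(-1, Add(Pow(-9, 2), 7))) = Add(5, Mul(-1, Add(81, 7))) = Add(5, Mul(-1, 88)) = Add(5, -88) = -83)
Pow(Add(Function('D')(-4), a), 2) = Pow(Add(Add(-4, Mul(-4, -4)), -83), 2) = Pow(Add(Add(-4, 16), -83), 2) = Pow(Add(12, -83), 2) = Pow(-71, 2) = 5041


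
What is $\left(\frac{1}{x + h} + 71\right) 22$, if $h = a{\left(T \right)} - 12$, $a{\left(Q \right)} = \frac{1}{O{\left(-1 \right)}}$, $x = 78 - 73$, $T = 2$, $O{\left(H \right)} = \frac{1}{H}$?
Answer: $\frac{6237}{4} \approx 1559.3$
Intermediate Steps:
$x = 5$
$a{\left(Q \right)} = -1$ ($a{\left(Q \right)} = \frac{1}{\frac{1}{-1}} = \frac{1}{-1} = -1$)
$h = -13$ ($h = -1 - 12 = -13$)
$\left(\frac{1}{x + h} + 71\right) 22 = \left(\frac{1}{5 - 13} + 71\right) 22 = \left(\frac{1}{-8} + 71\right) 22 = \left(- \frac{1}{8} + 71\right) 22 = \frac{567}{8} \cdot 22 = \frac{6237}{4}$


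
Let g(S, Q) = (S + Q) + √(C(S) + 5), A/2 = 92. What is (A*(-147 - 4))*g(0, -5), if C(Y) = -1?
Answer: 83352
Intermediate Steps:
A = 184 (A = 2*92 = 184)
g(S, Q) = 2 + Q + S (g(S, Q) = (S + Q) + √(-1 + 5) = (Q + S) + √4 = (Q + S) + 2 = 2 + Q + S)
(A*(-147 - 4))*g(0, -5) = (184*(-147 - 4))*(2 - 5 + 0) = (184*(-151))*(-3) = -27784*(-3) = 83352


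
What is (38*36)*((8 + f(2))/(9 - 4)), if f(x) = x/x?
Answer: 12312/5 ≈ 2462.4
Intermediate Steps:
f(x) = 1
(38*36)*((8 + f(2))/(9 - 4)) = (38*36)*((8 + 1)/(9 - 4)) = 1368*(9/5) = 12312/5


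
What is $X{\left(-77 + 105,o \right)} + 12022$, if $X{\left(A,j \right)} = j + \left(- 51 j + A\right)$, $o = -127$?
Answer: $18400$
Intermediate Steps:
$X{\left(A,j \right)} = A - 50 j$ ($X{\left(A,j \right)} = j + \left(A - 51 j\right) = A - 50 j$)
$X{\left(-77 + 105,o \right)} + 12022 = \left(\left(-77 + 105\right) - -6350\right) + 12022 = \left(28 + 6350\right) + 12022 = 6378 + 12022 = 18400$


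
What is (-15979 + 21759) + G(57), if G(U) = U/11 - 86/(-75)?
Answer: 4773721/825 ≈ 5786.3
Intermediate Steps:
G(U) = 86/75 + U/11 (G(U) = U*(1/11) - 86*(-1/75) = U/11 + 86/75 = 86/75 + U/11)
(-15979 + 21759) + G(57) = (-15979 + 21759) + (86/75 + (1/11)*57) = 5780 + (86/75 + 57/11) = 5780 + 5221/825 = 4773721/825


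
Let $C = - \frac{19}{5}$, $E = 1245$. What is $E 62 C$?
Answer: $-293322$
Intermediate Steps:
$C = - \frac{19}{5}$ ($C = \left(-19\right) \frac{1}{5} = - \frac{19}{5} \approx -3.8$)
$E 62 C = 1245 \cdot 62 \left(- \frac{19}{5}\right) = 1245 \left(- \frac{1178}{5}\right) = -293322$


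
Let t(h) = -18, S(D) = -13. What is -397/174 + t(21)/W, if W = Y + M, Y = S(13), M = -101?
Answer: -7021/3306 ≈ -2.1237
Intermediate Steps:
Y = -13
W = -114 (W = -13 - 101 = -114)
-397/174 + t(21)/W = -397/174 - 18/(-114) = -397*1/174 - 18*(-1/114) = -397/174 + 3/19 = -7021/3306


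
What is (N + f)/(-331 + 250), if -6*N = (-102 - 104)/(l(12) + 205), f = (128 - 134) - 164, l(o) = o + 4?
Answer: 112607/53703 ≈ 2.0968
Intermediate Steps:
l(o) = 4 + o
f = -170 (f = -6 - 164 = -170)
N = 103/663 (N = -(-102 - 104)/(6*((4 + 12) + 205)) = -(-103)/(3*(16 + 205)) = -(-103)/(3*221) = -⅙*(-206/221) = 103/663 ≈ 0.15535)
(N + f)/(-331 + 250) = (103/663 - 170)/(-331 + 250) = -112607/663/(-81) = -112607/663*(-1/81) = 112607/53703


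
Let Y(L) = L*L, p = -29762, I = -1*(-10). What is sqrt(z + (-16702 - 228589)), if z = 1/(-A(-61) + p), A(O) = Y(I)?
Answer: I*sqrt(24303951319074)/9954 ≈ 495.27*I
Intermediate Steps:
I = 10
Y(L) = L**2
A(O) = 100 (A(O) = 10**2 = 100)
z = -1/29862 (z = 1/(-1*100 - 29762) = 1/(-100 - 29762) = 1/(-29862) = -1/29862 ≈ -3.3487e-5)
sqrt(z + (-16702 - 228589)) = sqrt(-1/29862 + (-16702 - 228589)) = sqrt(-1/29862 - 245291) = sqrt(-7324879843/29862) = I*sqrt(24303951319074)/9954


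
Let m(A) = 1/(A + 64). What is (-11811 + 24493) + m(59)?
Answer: 1559887/123 ≈ 12682.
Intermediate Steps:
m(A) = 1/(64 + A)
(-11811 + 24493) + m(59) = (-11811 + 24493) + 1/(64 + 59) = 12682 + 1/123 = 1559887/123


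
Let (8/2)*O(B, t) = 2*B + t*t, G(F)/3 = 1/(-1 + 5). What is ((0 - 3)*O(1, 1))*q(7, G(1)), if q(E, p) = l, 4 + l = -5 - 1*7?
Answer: 36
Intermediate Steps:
G(F) = ¾ (G(F) = 3/(-1 + 5) = 3/4 = 3*(¼) = ¾)
l = -16 (l = -4 + (-5 - 1*7) = -4 + (-5 - 7) = -4 - 12 = -16)
O(B, t) = B/2 + t²/4 (O(B, t) = (2*B + t*t)/4 = (2*B + t²)/4 = (t² + 2*B)/4 = B/2 + t²/4)
q(E, p) = -16
((0 - 3)*O(1, 1))*q(7, G(1)) = ((0 - 3)*((½)*1 + (¼)*1²))*(-16) = -3*(½ + (¼)*1)*(-16) = -3*(½ + ¼)*(-16) = -3*¾*(-16) = -9/4*(-16) = 36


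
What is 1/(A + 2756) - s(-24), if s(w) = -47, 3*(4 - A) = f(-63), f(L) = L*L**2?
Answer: 4047124/86109 ≈ 47.000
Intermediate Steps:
f(L) = L**3
A = 83353 (A = 4 - 1/3*(-63)**3 = 4 - 1/3*(-250047) = 4 + 83349 = 83353)
1/(A + 2756) - s(-24) = 1/(83353 + 2756) - 1*(-47) = 1/86109 + 47 = 4047124/86109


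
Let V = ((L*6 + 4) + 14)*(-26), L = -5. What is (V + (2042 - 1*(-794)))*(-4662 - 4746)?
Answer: -29616384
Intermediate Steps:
V = 312 (V = ((-5*6 + 4) + 14)*(-26) = ((-30 + 4) + 14)*(-26) = (-26 + 14)*(-26) = -12*(-26) = 312)
(V + (2042 - 1*(-794)))*(-4662 - 4746) = (312 + (2042 - 1*(-794)))*(-4662 - 4746) = (312 + (2042 + 794))*(-9408) = (312 + 2836)*(-9408) = 3148*(-9408) = -29616384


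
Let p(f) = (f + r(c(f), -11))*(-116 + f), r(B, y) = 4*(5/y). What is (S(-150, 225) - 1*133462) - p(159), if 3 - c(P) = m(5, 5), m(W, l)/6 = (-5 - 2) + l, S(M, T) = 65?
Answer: -1541714/11 ≈ -1.4016e+5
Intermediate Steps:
m(W, l) = -42 + 6*l (m(W, l) = 6*((-5 - 2) + l) = 6*(-7 + l) = -42 + 6*l)
c(P) = 15 (c(P) = 3 - (-42 + 6*5) = 3 - (-42 + 30) = 3 - 1*(-12) = 3 + 12 = 15)
r(B, y) = 20/y
p(f) = (-116 + f)*(-20/11 + f) (p(f) = (f + 20/(-11))*(-116 + f) = (f + 20*(-1/11))*(-116 + f) = (f - 20/11)*(-116 + f) = (-20/11 + f)*(-116 + f) = (-116 + f)*(-20/11 + f))
(S(-150, 225) - 1*133462) - p(159) = (65 - 1*133462) - (2320/11 + 159**2 - 1296/11*159) = (65 - 133462) - (2320/11 + 25281 - 206064/11) = -133397 - 1*74347/11 = -133397 - 74347/11 = -1541714/11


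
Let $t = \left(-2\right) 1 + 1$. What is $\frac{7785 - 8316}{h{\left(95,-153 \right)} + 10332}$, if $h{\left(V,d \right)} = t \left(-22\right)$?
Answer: $- \frac{531}{10354} \approx -0.051285$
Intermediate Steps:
$t = -1$ ($t = -2 + 1 = -1$)
$h{\left(V,d \right)} = 22$ ($h{\left(V,d \right)} = \left(-1\right) \left(-22\right) = 22$)
$\frac{7785 - 8316}{h{\left(95,-153 \right)} + 10332} = \frac{7785 - 8316}{22 + 10332} = - \frac{531}{10354}$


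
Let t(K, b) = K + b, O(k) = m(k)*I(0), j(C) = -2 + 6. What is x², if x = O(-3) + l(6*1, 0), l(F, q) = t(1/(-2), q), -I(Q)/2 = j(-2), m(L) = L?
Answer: 2209/4 ≈ 552.25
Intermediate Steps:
j(C) = 4
I(Q) = -8 (I(Q) = -2*4 = -8)
O(k) = -8*k (O(k) = k*(-8) = -8*k)
l(F, q) = -½ + q (l(F, q) = 1/(-2) + q = 1*(-½) + q = -½ + q)
x = 47/2 (x = -8*(-3) + (-½ + 0) = 24 - ½ = 47/2 ≈ 23.500)
x² = (47/2)² = 2209/4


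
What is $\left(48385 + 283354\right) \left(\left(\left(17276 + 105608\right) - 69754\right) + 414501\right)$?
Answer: $155131440309$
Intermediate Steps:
$\left(48385 + 283354\right) \left(\left(\left(17276 + 105608\right) - 69754\right) + 414501\right) = 331739 \left(\left(122884 - 69754\right) + 414501\right) = 331739 \left(53130 + 414501\right) = 331739 \cdot 467631 = 155131440309$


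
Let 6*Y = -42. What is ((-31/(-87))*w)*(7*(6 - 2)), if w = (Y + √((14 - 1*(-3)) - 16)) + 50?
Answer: 38192/87 ≈ 438.99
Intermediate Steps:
Y = -7 (Y = (⅙)*(-42) = -7)
w = 44 (w = (-7 + √((14 - 1*(-3)) - 16)) + 50 = (-7 + √((14 + 3) - 16)) + 50 = (-7 + √(17 - 16)) + 50 = (-7 + √1) + 50 = (-7 + 1) + 50 = -6 + 50 = 44)
((-31/(-87))*w)*(7*(6 - 2)) = (-31/(-87)*44)*(7*(6 - 2)) = (-31*(-1/87)*44)*(7*4) = ((31/87)*44)*28 = (1364/87)*28 = 38192/87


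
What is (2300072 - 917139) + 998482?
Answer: 2381415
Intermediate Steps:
(2300072 - 917139) + 998482 = 1382933 + 998482 = 2381415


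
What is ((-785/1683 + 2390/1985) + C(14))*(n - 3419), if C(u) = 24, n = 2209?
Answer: -1818129830/60741 ≈ -29933.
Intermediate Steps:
((-785/1683 + 2390/1985) + C(14))*(n - 3419) = ((-785/1683 + 2390/1985) + 24)*(2209 - 3419) = ((-785*1/1683 + 2390*(1/1985)) + 24)*(-1210) = ((-785/1683 + 478/397) + 24)*(-1210) = (492829/668151 + 24)*(-1210) = (16528453/668151)*(-1210) = -1818129830/60741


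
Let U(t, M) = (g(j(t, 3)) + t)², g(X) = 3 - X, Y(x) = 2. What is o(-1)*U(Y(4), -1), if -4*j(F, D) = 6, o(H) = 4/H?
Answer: -169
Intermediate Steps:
j(F, D) = -3/2 (j(F, D) = -¼*6 = -3/2)
U(t, M) = (9/2 + t)² (U(t, M) = ((3 - 1*(-3/2)) + t)² = ((3 + 3/2) + t)² = (9/2 + t)²)
o(-1)*U(Y(4), -1) = (4/(-1))*((9 + 2*2)²/4) = (4*(-1))*((9 + 4)²/4) = -13² = -169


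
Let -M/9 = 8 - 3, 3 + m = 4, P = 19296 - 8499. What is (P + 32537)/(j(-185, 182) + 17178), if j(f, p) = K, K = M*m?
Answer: 43334/17133 ≈ 2.5293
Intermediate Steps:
P = 10797
m = 1 (m = -3 + 4 = 1)
M = -45 (M = -9*(8 - 3) = -9*5 = -45)
K = -45 (K = -45*1 = -45)
j(f, p) = -45
(P + 32537)/(j(-185, 182) + 17178) = (10797 + 32537)/(-45 + 17178) = 43334/17133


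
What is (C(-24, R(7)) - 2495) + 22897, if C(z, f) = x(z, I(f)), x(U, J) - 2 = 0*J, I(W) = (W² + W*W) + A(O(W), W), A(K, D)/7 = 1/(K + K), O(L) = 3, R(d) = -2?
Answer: 20404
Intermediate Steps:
A(K, D) = 7/(2*K) (A(K, D) = 7/(K + K) = 7/((2*K)) = 7*(1/(2*K)) = 7/(2*K))
I(W) = 7/6 + 2*W² (I(W) = (W² + W*W) + (7/2)/3 = (W² + W²) + (7/2)*(⅓) = 2*W² + 7/6 = 7/6 + 2*W²)
x(U, J) = 2 (x(U, J) = 2 + 0*J = 2 + 0 = 2)
C(z, f) = 2
(C(-24, R(7)) - 2495) + 22897 = (2 - 2495) + 22897 = -2493 + 22897 = 20404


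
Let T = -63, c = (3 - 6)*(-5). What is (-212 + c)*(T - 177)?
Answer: 47280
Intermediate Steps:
c = 15 (c = -3*(-5) = 15)
(-212 + c)*(T - 177) = (-212 + 15)*(-63 - 177) = -197*(-240) = 47280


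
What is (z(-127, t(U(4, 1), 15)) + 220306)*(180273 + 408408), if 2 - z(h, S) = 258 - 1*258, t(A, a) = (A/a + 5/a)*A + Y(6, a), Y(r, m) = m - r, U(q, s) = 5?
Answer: 129691133748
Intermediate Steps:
t(A, a) = -6 + a + A*(5/a + A/a) (t(A, a) = (A/a + 5/a)*A + (a - 1*6) = (5/a + A/a)*A + (a - 6) = A*(5/a + A/a) + (-6 + a) = -6 + a + A*(5/a + A/a))
z(h, S) = 2 (z(h, S) = 2 - (258 - 1*258) = 2 - (258 - 258) = 2 - 1*0 = 2 + 0 = 2)
(z(-127, t(U(4, 1), 15)) + 220306)*(180273 + 408408) = (2 + 220306)*(180273 + 408408) = 220308*588681 = 129691133748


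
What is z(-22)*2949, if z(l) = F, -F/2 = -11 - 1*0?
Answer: 64878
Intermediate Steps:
F = 22 (F = -2*(-11 - 1*0) = -2*(-11 + 0) = -2*(-11) = 22)
z(l) = 22
z(-22)*2949 = 22*2949 = 64878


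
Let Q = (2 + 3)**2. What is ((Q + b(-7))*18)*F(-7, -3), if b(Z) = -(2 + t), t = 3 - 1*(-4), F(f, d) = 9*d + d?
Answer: -8640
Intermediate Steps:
F(f, d) = 10*d
Q = 25 (Q = 5**2 = 25)
t = 7 (t = 3 + 4 = 7)
b(Z) = -9 (b(Z) = -(2 + 7) = -1*9 = -9)
((Q + b(-7))*18)*F(-7, -3) = ((25 - 9)*18)*(10*(-3)) = (16*18)*(-30) = 288*(-30) = -8640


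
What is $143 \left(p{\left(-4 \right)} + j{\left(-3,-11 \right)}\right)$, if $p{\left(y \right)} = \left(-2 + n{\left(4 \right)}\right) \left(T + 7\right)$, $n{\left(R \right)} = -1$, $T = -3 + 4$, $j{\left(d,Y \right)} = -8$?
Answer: $-4576$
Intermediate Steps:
$T = 1$
$p{\left(y \right)} = -24$ ($p{\left(y \right)} = \left(-2 - 1\right) \left(1 + 7\right) = \left(-3\right) 8 = -24$)
$143 \left(p{\left(-4 \right)} + j{\left(-3,-11 \right)}\right) = 143 \left(-24 - 8\right) = 143 \left(-32\right) = -4576$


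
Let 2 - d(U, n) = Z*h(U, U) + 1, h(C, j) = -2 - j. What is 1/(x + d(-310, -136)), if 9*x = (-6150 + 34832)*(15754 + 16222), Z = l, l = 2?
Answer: 9/917130097 ≈ 9.8132e-9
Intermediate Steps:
Z = 2
d(U, n) = 5 + 2*U (d(U, n) = 2 - (2*(-2 - U) + 1) = 2 - ((-4 - 2*U) + 1) = 2 - (-3 - 2*U) = 2 + (3 + 2*U) = 5 + 2*U)
x = 917135632/9 (x = ((-6150 + 34832)*(15754 + 16222))/9 = (28682*31976)/9 = (⅑)*917135632 = 917135632/9 ≈ 1.0190e+8)
1/(x + d(-310, -136)) = 1/(917135632/9 + (5 + 2*(-310))) = 1/(917135632/9 + (5 - 620)) = 1/(917135632/9 - 615) = 1/(917130097/9) = 9/917130097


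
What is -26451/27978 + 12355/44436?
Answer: -19754963/29600724 ≈ -0.66738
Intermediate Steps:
-26451/27978 + 12355/44436 = -26451*1/27978 + 12355*(1/44436) = -8817/9326 + 1765/6348 = -19754963/29600724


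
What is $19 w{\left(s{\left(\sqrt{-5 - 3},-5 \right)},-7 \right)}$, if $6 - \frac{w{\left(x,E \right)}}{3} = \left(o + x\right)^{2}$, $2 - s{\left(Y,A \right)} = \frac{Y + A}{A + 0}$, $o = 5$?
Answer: $- \frac{42294}{25} - \frac{1368 i \sqrt{2}}{5} \approx -1691.8 - 386.93 i$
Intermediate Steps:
$s{\left(Y,A \right)} = 2 - \frac{A + Y}{A}$ ($s{\left(Y,A \right)} = 2 - \frac{Y + A}{A + 0} = 2 - \frac{A + Y}{A}$)
$w{\left(x,E \right)} = 18 - 3 \left(5 + x\right)^{2}$
$19 w{\left(s{\left(\sqrt{-5 - 3},-5 \right)},-7 \right)} = 19 \left(18 - 3 \left(5 + \frac{-5 - \sqrt{-5 - 3}}{-5}\right)^{2}\right) = 19 \left(18 - 3 \left(5 - \frac{-5 - \sqrt{-8}}{5}\right)^{2}\right) = 19 \left(18 - 3 \left(5 - \frac{-5 - 2 i \sqrt{2}}{5}\right)^{2}\right) = 19 \left(18 - 3 \left(5 + \left(1 + \frac{2 i \sqrt{2}}{5}\right)\right)^{2}\right) = 19 \left(18 - 3 \left(6 + \frac{2 i \sqrt{2}}{5}\right)^{2}\right) = 342 - 57 \left(6 + \frac{2 i \sqrt{2}}{5}\right)^{2}$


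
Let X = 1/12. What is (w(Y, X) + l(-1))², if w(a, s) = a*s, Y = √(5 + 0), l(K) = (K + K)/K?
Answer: (24 + √5)²/144 ≈ 4.7801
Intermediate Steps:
l(K) = 2 (l(K) = (2*K)/K = 2)
Y = √5 ≈ 2.2361
X = 1/12 (X = 1*(1/12) = 1/12 ≈ 0.083333)
(w(Y, X) + l(-1))² = (√5*(1/12) + 2)² = (√5/12 + 2)² = (2 + √5/12)²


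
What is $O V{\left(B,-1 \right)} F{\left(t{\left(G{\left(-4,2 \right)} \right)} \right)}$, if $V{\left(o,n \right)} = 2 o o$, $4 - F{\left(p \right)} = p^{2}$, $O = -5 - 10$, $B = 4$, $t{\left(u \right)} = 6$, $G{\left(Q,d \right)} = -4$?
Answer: $15360$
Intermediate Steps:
$O = -15$ ($O = -5 - 10 = -15$)
$F{\left(p \right)} = 4 - p^{2}$
$V{\left(o,n \right)} = 2 o^{2}$
$O V{\left(B,-1 \right)} F{\left(t{\left(G{\left(-4,2 \right)} \right)} \right)} = - 15 \cdot 2 \cdot 4^{2} \left(4 - 6^{2}\right) = - 15 \cdot 2 \cdot 16 \left(4 - 36\right) = \left(-15\right) 32 \left(4 - 36\right) = \left(-480\right) \left(-32\right) = 15360$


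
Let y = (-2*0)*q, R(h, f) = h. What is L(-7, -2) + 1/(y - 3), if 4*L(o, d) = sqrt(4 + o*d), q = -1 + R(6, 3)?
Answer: -1/3 + 3*sqrt(2)/4 ≈ 0.72733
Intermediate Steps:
q = 5 (q = -1 + 6 = 5)
L(o, d) = sqrt(4 + d*o)/4 (L(o, d) = sqrt(4 + o*d)/4 = sqrt(4 + d*o)/4)
y = 0 (y = -2*0*5 = 0*5 = 0)
L(-7, -2) + 1/(y - 3) = sqrt(4 - 2*(-7))/4 + 1/(0 - 3) = sqrt(4 + 14)/4 + 1/(-3) = sqrt(18)/4 - 1/3*1 = (3*sqrt(2))/4 - 1/3 = 3*sqrt(2)/4 - 1/3 = -1/3 + 3*sqrt(2)/4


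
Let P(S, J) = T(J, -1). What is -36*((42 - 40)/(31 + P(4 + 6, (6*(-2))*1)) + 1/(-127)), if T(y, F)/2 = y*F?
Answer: -7164/6985 ≈ -1.0256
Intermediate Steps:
T(y, F) = 2*F*y (T(y, F) = 2*(y*F) = 2*(F*y) = 2*F*y)
P(S, J) = -2*J (P(S, J) = 2*(-1)*J = -2*J)
-36*((42 - 40)/(31 + P(4 + 6, (6*(-2))*1)) + 1/(-127)) = -36*((42 - 40)/(31 - 2*6*(-2)) + 1/(-127)) = -36*(2/(31 - (-24)) - 1/127) = -36*(2/(31 - 2*(-12)) - 1/127) = -36*(2/(31 + 24) - 1/127) = -36*(2/55 - 1/127) = -36*199/6985 = -7164/6985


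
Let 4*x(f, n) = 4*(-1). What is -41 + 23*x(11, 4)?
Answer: -64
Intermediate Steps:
x(f, n) = -1 (x(f, n) = (4*(-1))/4 = (¼)*(-4) = -1)
-41 + 23*x(11, 4) = -41 + 23*(-1) = -41 - 23 = -64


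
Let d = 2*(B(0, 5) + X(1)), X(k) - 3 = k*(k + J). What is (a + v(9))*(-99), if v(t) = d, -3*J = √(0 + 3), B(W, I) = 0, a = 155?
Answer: -16137 + 66*√3 ≈ -16023.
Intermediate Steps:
J = -√3/3 (J = -√(0 + 3)/3 = -√3/3 ≈ -0.57735)
X(k) = 3 + k*(k - √3/3)
d = 8 - 2*√3/3 (d = 2*(0 + (3 + 1² - ⅓*1*√3)) = 2*(0 + (3 + 1 - √3/3)) = 2*(0 + (4 - √3/3)) = 2*(4 - √3/3) = 8 - 2*√3/3 ≈ 6.8453)
v(t) = 8 - 2*√3/3
(a + v(9))*(-99) = (155 + (8 - 2*√3/3))*(-99) = (163 - 2*√3/3)*(-99) = -16137 + 66*√3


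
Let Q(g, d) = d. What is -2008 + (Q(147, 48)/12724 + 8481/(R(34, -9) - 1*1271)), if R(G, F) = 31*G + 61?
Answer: -341139359/165412 ≈ -2062.4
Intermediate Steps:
R(G, F) = 61 + 31*G
-2008 + (Q(147, 48)/12724 + 8481/(R(34, -9) - 1*1271)) = -2008 + (48/12724 + 8481/((61 + 31*34) - 1*1271)) = -2008 + (48*(1/12724) + 8481/((61 + 1054) - 1271)) = -2008 + (12/3181 + 8481/(1115 - 1271)) = -2008 + (12/3181 + 8481/(-156)) = -2008 + (12/3181 + 8481*(-1/156)) = -2008 + (12/3181 - 2827/52) = -2008 - 8992063/165412 = -341139359/165412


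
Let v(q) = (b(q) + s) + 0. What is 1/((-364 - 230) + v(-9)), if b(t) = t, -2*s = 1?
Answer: -2/1207 ≈ -0.0016570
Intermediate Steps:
s = -1/2 (s = -1/2*1 = -1/2 ≈ -0.50000)
v(q) = -1/2 + q (v(q) = (q - 1/2) + 0 = (-1/2 + q) + 0 = -1/2 + q)
1/((-364 - 230) + v(-9)) = 1/((-364 - 230) + (-1/2 - 9)) = 1/(-594 - 19/2) = 1/(-1207/2) = -2/1207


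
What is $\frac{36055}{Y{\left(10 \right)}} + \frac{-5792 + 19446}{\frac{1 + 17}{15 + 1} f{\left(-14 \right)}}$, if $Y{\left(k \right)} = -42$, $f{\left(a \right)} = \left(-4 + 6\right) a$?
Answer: $- \frac{162781}{126} \approx -1291.9$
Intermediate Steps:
$f{\left(a \right)} = 2 a$
$\frac{36055}{Y{\left(10 \right)}} + \frac{-5792 + 19446}{\frac{1 + 17}{15 + 1} f{\left(-14 \right)}} = \frac{36055}{-42} + \frac{-5792 + 19446}{\frac{1 + 17}{15 + 1} \cdot 2 \left(-14\right)} = 36055 \left(- \frac{1}{42}\right) + \frac{13654}{\frac{18}{16} \left(-28\right)} = - \frac{36055}{42} + \frac{13654}{18 \cdot \frac{1}{16} \left(-28\right)} = - \frac{36055}{42} + \frac{13654}{\frac{9}{8} \left(-28\right)} = - \frac{36055}{42} + \frac{13654}{- \frac{63}{2}} = - \frac{36055}{42} + 13654 \left(- \frac{2}{63}\right) = - \frac{36055}{42} - \frac{27308}{63} = - \frac{162781}{126}$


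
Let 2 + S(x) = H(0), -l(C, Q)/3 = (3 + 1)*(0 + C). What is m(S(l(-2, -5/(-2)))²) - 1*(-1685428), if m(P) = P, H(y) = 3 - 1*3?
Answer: 1685432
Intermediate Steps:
H(y) = 0 (H(y) = 3 - 3 = 0)
l(C, Q) = -12*C (l(C, Q) = -3*(3 + 1)*(0 + C) = -12*C)
S(x) = -2 (S(x) = -2 + 0 = -2)
m(S(l(-2, -5/(-2)))²) - 1*(-1685428) = (-2)² - 1*(-1685428) = 4 + 1685428 = 1685432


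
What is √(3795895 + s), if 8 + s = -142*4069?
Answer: √3218089 ≈ 1793.9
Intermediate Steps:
s = -577806 (s = -8 - 142*4069 = -8 - 1*577798 = -8 - 577798 = -577806)
√(3795895 + s) = √(3795895 - 577806) = √3218089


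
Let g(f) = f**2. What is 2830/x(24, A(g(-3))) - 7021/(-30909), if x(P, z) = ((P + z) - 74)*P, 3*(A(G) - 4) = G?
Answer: -13371133/5316348 ≈ -2.5151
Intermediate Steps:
A(G) = 4 + G/3
x(P, z) = P*(-74 + P + z) (x(P, z) = (-74 + P + z)*P = P*(-74 + P + z))
2830/x(24, A(g(-3))) - 7021/(-30909) = 2830/((24*(-74 + 24 + (4 + (1/3)*(-3)**2)))) - 7021/(-30909) = 2830/((24*(-74 + 24 + (4 + (1/3)*9)))) - 7021*(-1/30909) = 2830/((24*(-74 + 24 + (4 + 3)))) + 7021/30909 = 2830/((24*(-74 + 24 + 7))) + 7021/30909 = 2830/((24*(-43))) + 7021/30909 = 2830/(-1032) + 7021/30909 = 2830*(-1/1032) + 7021/30909 = -1415/516 + 7021/30909 = -13371133/5316348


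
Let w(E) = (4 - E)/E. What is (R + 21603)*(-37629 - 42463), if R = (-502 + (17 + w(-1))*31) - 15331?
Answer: -491925064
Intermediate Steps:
w(E) = (4 - E)/E
R = -15461 (R = (-502 + (17 + (4 - 1*(-1))/(-1))*31) - 15331 = (-502 + (17 - (4 + 1))*31) - 15331 = (-502 + (17 - 1*5)*31) - 15331 = (-502 + (17 - 5)*31) - 15331 = (-502 + 12*31) - 15331 = (-502 + 372) - 15331 = -130 - 15331 = -15461)
(R + 21603)*(-37629 - 42463) = (-15461 + 21603)*(-37629 - 42463) = 6142*(-80092) = -491925064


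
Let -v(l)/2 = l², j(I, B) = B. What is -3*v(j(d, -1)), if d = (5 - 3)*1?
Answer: 6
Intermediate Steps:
d = 2 (d = 2*1 = 2)
v(l) = -2*l²
-3*v(j(d, -1)) = -(-6)*(-1)² = -(-6) = -3*(-2) = 6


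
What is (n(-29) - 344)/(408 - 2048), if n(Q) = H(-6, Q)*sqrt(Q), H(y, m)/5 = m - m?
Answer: 43/205 ≈ 0.20976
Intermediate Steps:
H(y, m) = 0 (H(y, m) = 5*(m - m) = 5*0 = 0)
n(Q) = 0 (n(Q) = 0*sqrt(Q) = 0)
(n(-29) - 344)/(408 - 2048) = (0 - 344)/(408 - 2048) = -344/(-1640) = -344*(-1/1640) = 43/205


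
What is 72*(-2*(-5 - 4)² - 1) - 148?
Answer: -11884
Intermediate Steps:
72*(-2*(-5 - 4)² - 1) - 148 = 72*(-2*(-9)² - 1) - 148 = 72*(-2*81 - 1) - 148 = 72*(-162 - 1) - 148 = 72*(-163) - 148 = -11736 - 148 = -11884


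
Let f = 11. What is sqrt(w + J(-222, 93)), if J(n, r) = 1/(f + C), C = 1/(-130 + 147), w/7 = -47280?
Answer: I*sqrt(2924361761)/94 ≈ 575.29*I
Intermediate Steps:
w = -330960 (w = 7*(-47280) = -330960)
C = 1/17 ≈ 0.058824
J(n, r) = 17/188 (J(n, r) = 1/(11 + 1/17) = 1/(188/17) = 17/188)
sqrt(w + J(-222, 93)) = sqrt(-330960 + 17/188) = sqrt(-62220463/188) = I*sqrt(2924361761)/94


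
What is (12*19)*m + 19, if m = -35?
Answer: -7961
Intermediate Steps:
(12*19)*m + 19 = (12*19)*(-35) + 19 = 228*(-35) + 19 = -7980 + 19 = -7961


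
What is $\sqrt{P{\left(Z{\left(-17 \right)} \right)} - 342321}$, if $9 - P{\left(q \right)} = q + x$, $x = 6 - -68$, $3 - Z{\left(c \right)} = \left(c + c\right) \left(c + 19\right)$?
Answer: $i \sqrt{342457} \approx 585.2 i$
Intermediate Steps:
$Z{\left(c \right)} = 3 - 2 c \left(19 + c\right)$ ($Z{\left(c \right)} = 3 - \left(c + c\right) \left(c + 19\right) = 3 - 2 c \left(19 + c\right)$)
$x = 74$ ($x = 6 + 68 = 74$)
$P{\left(q \right)} = -65 - q$ ($P{\left(q \right)} = 9 - \left(q + 74\right) = 9 - \left(74 + q\right) = -65 - q$)
$\sqrt{P{\left(Z{\left(-17 \right)} \right)} - 342321} = \sqrt{\left(-65 - \left(3 - -646 - 2 \left(-17\right)^{2}\right)\right) - 342321} = \sqrt{\left(-65 - \left(3 + 646 - 578\right)\right) - 342321} = \sqrt{\left(-65 - 71\right) - 342321} = \sqrt{-136 - 342321} = \sqrt{-342457} = i \sqrt{342457}$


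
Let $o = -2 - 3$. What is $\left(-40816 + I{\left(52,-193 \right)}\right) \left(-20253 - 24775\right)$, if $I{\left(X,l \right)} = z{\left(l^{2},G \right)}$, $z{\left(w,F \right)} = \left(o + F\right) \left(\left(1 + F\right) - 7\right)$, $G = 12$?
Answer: $1835971672$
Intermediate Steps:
$o = -5$ ($o = -2 - 3 = -5$)
$z{\left(w,F \right)} = \left(-6 + F\right) \left(-5 + F\right)$ ($z{\left(w,F \right)} = \left(-5 + F\right) \left(\left(1 + F\right) - 7\right) = \left(-5 + F\right) \left(-6 + F\right) = \left(-6 + F\right) \left(-5 + F\right)$)
$I{\left(X,l \right)} = 42$ ($I{\left(X,l \right)} = 30 + 12^{2} - 132 = 30 + 144 - 132 = 42$)
$\left(-40816 + I{\left(52,-193 \right)}\right) \left(-20253 - 24775\right) = \left(-40816 + 42\right) \left(-20253 - 24775\right) = \left(-40774\right) \left(-45028\right) = 1835971672$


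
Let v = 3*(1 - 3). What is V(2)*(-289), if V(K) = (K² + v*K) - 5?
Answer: 3757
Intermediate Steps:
v = -6 (v = 3*(-2) = -6)
V(K) = -5 + K² - 6*K (V(K) = (K² - 6*K) - 5 = -5 + K² - 6*K)
V(2)*(-289) = (-5 + 2² - 6*2)*(-289) = (-5 + 4 - 12)*(-289) = -13*(-289) = 3757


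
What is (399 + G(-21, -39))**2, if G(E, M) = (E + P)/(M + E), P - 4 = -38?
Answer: 23030401/144 ≈ 1.5993e+5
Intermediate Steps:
P = -34 (P = 4 - 38 = -34)
G(E, M) = (-34 + E)/(E + M) (G(E, M) = (E - 34)/(M + E) = (-34 + E)/(E + M))
(399 + G(-21, -39))**2 = (399 + (-34 - 21)/(-21 - 39))**2 = (399 - 55/(-60))**2 = (399 - 1/60*(-55))**2 = (399 + 11/12)**2 = (4799/12)**2 = 23030401/144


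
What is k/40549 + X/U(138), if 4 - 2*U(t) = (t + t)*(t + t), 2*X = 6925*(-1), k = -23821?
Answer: -37407107/75334108 ≈ -0.49655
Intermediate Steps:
X = -6925/2 (X = (6925*(-1))/2 = (½)*(-6925) = -6925/2 ≈ -3462.5)
U(t) = 2 - 2*t² (U(t) = 2 - (t + t)*(t + t)/2 = 2 - 2*t*2*t/2 = 2 - 2*t²)
k/40549 + X/U(138) = -23821/40549 - 6925/(2*(2 - 2*138²)) = -23821*1/40549 - 6925/(2*(2 - 2*19044)) = -581/989 - 6925/(2*(2 - 38088)) = -581/989 - 6925/2/(-38086) = -581/989 - 6925/2*(-1/38086) = -581/989 + 6925/76172 = -37407107/75334108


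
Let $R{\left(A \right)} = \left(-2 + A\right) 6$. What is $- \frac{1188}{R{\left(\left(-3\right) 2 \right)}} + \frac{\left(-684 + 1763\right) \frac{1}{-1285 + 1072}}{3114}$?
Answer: $\frac{32830301}{1326564} \approx 24.748$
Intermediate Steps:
$R{\left(A \right)} = -12 + 6 A$
$- \frac{1188}{R{\left(\left(-3\right) 2 \right)}} + \frac{\left(-684 + 1763\right) \frac{1}{-1285 + 1072}}{3114} = - \frac{1188}{-12 + 6 \left(\left(-3\right) 2\right)} + \frac{\left(-684 + 1763\right) \frac{1}{-1285 + 1072}}{3114} = - \frac{1188}{-12 + 6 \left(-6\right)} + \frac{1079}{-213} \cdot \frac{1}{3114} = - \frac{1188}{-12 - 36} + 1079 \left(- \frac{1}{213}\right) \frac{1}{3114} = - \frac{1188}{-48} - \frac{1079}{663282} = \left(-1188\right) \left(- \frac{1}{48}\right) - \frac{1079}{663282} = \frac{99}{4} - \frac{1079}{663282} = \frac{32830301}{1326564}$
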